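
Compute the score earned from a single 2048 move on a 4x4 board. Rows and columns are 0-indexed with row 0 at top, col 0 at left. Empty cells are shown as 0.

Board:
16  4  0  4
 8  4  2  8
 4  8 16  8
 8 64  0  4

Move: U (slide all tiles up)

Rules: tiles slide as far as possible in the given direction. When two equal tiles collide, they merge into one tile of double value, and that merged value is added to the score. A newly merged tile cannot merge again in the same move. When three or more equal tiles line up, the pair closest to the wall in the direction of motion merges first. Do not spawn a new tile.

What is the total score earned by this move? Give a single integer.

Answer: 24

Derivation:
Slide up:
col 0: [16, 8, 4, 8] -> [16, 8, 4, 8]  score +0 (running 0)
col 1: [4, 4, 8, 64] -> [8, 8, 64, 0]  score +8 (running 8)
col 2: [0, 2, 16, 0] -> [2, 16, 0, 0]  score +0 (running 8)
col 3: [4, 8, 8, 4] -> [4, 16, 4, 0]  score +16 (running 24)
Board after move:
16  8  2  4
 8  8 16 16
 4 64  0  4
 8  0  0  0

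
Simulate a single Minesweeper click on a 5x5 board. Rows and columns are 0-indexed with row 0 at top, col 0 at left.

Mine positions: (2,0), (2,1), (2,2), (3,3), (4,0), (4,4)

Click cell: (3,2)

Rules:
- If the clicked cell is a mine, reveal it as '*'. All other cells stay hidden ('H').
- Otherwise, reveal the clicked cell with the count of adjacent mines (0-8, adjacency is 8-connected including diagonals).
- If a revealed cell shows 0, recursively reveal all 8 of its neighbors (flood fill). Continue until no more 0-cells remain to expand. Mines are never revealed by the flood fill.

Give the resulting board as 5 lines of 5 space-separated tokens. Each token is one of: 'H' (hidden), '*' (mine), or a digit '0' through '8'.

H H H H H
H H H H H
H H H H H
H H 3 H H
H H H H H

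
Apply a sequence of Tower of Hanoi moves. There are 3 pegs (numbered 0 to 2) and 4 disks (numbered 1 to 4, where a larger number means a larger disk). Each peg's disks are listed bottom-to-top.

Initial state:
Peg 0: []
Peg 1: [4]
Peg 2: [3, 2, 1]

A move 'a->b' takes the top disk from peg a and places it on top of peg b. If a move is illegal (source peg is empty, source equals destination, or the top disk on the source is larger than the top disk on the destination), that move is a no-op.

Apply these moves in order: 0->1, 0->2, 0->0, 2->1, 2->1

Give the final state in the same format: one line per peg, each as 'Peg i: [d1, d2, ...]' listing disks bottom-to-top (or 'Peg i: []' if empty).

Answer: Peg 0: []
Peg 1: [4, 1]
Peg 2: [3, 2]

Derivation:
After move 1 (0->1):
Peg 0: []
Peg 1: [4]
Peg 2: [3, 2, 1]

After move 2 (0->2):
Peg 0: []
Peg 1: [4]
Peg 2: [3, 2, 1]

After move 3 (0->0):
Peg 0: []
Peg 1: [4]
Peg 2: [3, 2, 1]

After move 4 (2->1):
Peg 0: []
Peg 1: [4, 1]
Peg 2: [3, 2]

After move 5 (2->1):
Peg 0: []
Peg 1: [4, 1]
Peg 2: [3, 2]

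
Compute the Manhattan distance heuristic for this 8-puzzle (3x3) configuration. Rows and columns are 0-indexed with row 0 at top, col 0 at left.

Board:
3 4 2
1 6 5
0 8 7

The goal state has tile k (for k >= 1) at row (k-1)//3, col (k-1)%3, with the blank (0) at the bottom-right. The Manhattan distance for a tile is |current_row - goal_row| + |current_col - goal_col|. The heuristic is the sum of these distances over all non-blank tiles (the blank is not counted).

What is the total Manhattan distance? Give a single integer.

Answer: 10

Derivation:
Tile 3: (0,0)->(0,2) = 2
Tile 4: (0,1)->(1,0) = 2
Tile 2: (0,2)->(0,1) = 1
Tile 1: (1,0)->(0,0) = 1
Tile 6: (1,1)->(1,2) = 1
Tile 5: (1,2)->(1,1) = 1
Tile 8: (2,1)->(2,1) = 0
Tile 7: (2,2)->(2,0) = 2
Sum: 2 + 2 + 1 + 1 + 1 + 1 + 0 + 2 = 10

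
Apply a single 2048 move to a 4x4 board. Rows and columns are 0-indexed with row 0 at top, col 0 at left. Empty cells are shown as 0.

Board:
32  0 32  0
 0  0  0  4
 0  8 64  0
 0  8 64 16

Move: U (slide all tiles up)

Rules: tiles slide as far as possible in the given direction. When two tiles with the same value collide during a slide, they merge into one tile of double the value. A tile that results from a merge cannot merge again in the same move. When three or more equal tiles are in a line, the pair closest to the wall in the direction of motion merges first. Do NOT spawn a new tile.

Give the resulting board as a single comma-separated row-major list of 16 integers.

Slide up:
col 0: [32, 0, 0, 0] -> [32, 0, 0, 0]
col 1: [0, 0, 8, 8] -> [16, 0, 0, 0]
col 2: [32, 0, 64, 64] -> [32, 128, 0, 0]
col 3: [0, 4, 0, 16] -> [4, 16, 0, 0]

Answer: 32, 16, 32, 4, 0, 0, 128, 16, 0, 0, 0, 0, 0, 0, 0, 0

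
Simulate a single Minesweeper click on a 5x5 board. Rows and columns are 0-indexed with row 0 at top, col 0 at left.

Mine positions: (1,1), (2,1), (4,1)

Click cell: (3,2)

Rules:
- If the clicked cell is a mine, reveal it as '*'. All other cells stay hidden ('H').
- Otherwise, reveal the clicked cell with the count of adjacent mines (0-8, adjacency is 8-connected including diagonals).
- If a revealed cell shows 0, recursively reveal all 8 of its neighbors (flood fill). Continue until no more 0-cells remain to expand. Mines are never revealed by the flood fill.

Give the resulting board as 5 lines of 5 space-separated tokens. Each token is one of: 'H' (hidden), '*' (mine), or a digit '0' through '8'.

H H H H H
H H H H H
H H H H H
H H 2 H H
H H H H H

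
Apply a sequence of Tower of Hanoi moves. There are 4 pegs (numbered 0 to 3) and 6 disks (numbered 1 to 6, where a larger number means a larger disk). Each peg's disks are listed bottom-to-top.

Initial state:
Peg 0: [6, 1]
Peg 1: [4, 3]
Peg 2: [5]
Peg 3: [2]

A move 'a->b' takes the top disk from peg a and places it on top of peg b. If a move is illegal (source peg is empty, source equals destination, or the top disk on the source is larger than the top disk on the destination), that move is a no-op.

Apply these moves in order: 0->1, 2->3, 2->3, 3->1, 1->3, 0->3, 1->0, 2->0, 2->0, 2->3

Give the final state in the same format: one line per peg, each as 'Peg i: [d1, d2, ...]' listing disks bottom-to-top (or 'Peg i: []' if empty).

Answer: Peg 0: [6, 3]
Peg 1: [4]
Peg 2: [5]
Peg 3: [2, 1]

Derivation:
After move 1 (0->1):
Peg 0: [6]
Peg 1: [4, 3, 1]
Peg 2: [5]
Peg 3: [2]

After move 2 (2->3):
Peg 0: [6]
Peg 1: [4, 3, 1]
Peg 2: [5]
Peg 3: [2]

After move 3 (2->3):
Peg 0: [6]
Peg 1: [4, 3, 1]
Peg 2: [5]
Peg 3: [2]

After move 4 (3->1):
Peg 0: [6]
Peg 1: [4, 3, 1]
Peg 2: [5]
Peg 3: [2]

After move 5 (1->3):
Peg 0: [6]
Peg 1: [4, 3]
Peg 2: [5]
Peg 3: [2, 1]

After move 6 (0->3):
Peg 0: [6]
Peg 1: [4, 3]
Peg 2: [5]
Peg 3: [2, 1]

After move 7 (1->0):
Peg 0: [6, 3]
Peg 1: [4]
Peg 2: [5]
Peg 3: [2, 1]

After move 8 (2->0):
Peg 0: [6, 3]
Peg 1: [4]
Peg 2: [5]
Peg 3: [2, 1]

After move 9 (2->0):
Peg 0: [6, 3]
Peg 1: [4]
Peg 2: [5]
Peg 3: [2, 1]

After move 10 (2->3):
Peg 0: [6, 3]
Peg 1: [4]
Peg 2: [5]
Peg 3: [2, 1]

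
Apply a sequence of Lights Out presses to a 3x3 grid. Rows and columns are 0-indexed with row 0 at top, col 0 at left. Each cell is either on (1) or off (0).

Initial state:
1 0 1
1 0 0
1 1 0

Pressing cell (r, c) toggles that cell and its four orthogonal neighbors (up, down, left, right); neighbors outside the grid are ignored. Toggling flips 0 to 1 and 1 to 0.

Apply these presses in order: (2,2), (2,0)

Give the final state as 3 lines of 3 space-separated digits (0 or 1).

After press 1 at (2,2):
1 0 1
1 0 1
1 0 1

After press 2 at (2,0):
1 0 1
0 0 1
0 1 1

Answer: 1 0 1
0 0 1
0 1 1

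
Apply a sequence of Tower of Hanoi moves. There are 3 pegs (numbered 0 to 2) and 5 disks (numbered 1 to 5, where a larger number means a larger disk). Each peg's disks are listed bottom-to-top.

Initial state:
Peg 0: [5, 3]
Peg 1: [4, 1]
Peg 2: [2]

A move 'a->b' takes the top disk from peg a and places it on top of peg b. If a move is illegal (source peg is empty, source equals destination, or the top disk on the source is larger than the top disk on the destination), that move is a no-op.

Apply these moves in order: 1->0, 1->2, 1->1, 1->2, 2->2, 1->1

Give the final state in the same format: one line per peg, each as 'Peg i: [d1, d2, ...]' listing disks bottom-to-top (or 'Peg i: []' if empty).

Answer: Peg 0: [5, 3, 1]
Peg 1: [4]
Peg 2: [2]

Derivation:
After move 1 (1->0):
Peg 0: [5, 3, 1]
Peg 1: [4]
Peg 2: [2]

After move 2 (1->2):
Peg 0: [5, 3, 1]
Peg 1: [4]
Peg 2: [2]

After move 3 (1->1):
Peg 0: [5, 3, 1]
Peg 1: [4]
Peg 2: [2]

After move 4 (1->2):
Peg 0: [5, 3, 1]
Peg 1: [4]
Peg 2: [2]

After move 5 (2->2):
Peg 0: [5, 3, 1]
Peg 1: [4]
Peg 2: [2]

After move 6 (1->1):
Peg 0: [5, 3, 1]
Peg 1: [4]
Peg 2: [2]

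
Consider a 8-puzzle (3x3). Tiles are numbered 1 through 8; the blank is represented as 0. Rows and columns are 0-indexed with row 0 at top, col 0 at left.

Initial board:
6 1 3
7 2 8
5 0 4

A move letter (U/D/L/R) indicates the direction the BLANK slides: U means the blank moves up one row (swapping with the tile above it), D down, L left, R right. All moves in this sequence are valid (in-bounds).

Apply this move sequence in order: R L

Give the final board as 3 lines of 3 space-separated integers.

After move 1 (R):
6 1 3
7 2 8
5 4 0

After move 2 (L):
6 1 3
7 2 8
5 0 4

Answer: 6 1 3
7 2 8
5 0 4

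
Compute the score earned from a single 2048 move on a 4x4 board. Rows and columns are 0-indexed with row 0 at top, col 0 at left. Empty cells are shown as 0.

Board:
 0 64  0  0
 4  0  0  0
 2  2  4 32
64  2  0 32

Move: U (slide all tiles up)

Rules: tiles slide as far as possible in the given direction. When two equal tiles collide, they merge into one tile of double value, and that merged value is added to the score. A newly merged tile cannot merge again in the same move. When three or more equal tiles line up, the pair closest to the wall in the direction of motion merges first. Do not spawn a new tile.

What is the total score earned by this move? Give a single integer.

Answer: 68

Derivation:
Slide up:
col 0: [0, 4, 2, 64] -> [4, 2, 64, 0]  score +0 (running 0)
col 1: [64, 0, 2, 2] -> [64, 4, 0, 0]  score +4 (running 4)
col 2: [0, 0, 4, 0] -> [4, 0, 0, 0]  score +0 (running 4)
col 3: [0, 0, 32, 32] -> [64, 0, 0, 0]  score +64 (running 68)
Board after move:
 4 64  4 64
 2  4  0  0
64  0  0  0
 0  0  0  0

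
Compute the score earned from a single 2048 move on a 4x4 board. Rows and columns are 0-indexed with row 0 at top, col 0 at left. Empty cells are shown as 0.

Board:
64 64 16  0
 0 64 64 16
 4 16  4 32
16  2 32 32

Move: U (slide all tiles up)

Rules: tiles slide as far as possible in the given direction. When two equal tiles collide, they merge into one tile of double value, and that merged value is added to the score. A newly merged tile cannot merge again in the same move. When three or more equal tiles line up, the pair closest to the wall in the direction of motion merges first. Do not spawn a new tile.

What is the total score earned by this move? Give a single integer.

Answer: 192

Derivation:
Slide up:
col 0: [64, 0, 4, 16] -> [64, 4, 16, 0]  score +0 (running 0)
col 1: [64, 64, 16, 2] -> [128, 16, 2, 0]  score +128 (running 128)
col 2: [16, 64, 4, 32] -> [16, 64, 4, 32]  score +0 (running 128)
col 3: [0, 16, 32, 32] -> [16, 64, 0, 0]  score +64 (running 192)
Board after move:
 64 128  16  16
  4  16  64  64
 16   2   4   0
  0   0  32   0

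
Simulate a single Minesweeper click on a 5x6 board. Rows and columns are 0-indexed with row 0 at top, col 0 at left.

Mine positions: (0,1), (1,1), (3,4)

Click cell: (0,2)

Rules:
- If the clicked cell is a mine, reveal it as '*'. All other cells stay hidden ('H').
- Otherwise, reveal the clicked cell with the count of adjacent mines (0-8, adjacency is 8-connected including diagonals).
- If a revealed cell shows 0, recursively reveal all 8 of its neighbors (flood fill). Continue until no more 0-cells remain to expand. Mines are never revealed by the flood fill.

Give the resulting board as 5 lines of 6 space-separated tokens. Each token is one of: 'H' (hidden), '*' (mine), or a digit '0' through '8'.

H H 2 H H H
H H H H H H
H H H H H H
H H H H H H
H H H H H H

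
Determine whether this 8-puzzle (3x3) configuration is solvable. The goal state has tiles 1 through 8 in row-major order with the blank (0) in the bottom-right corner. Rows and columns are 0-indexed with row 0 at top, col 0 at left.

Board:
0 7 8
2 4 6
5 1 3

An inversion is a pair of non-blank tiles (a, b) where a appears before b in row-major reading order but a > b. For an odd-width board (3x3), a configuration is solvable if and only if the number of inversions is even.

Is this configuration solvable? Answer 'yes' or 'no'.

Inversions (pairs i<j in row-major order where tile[i] > tile[j] > 0): 20
20 is even, so the puzzle is solvable.

Answer: yes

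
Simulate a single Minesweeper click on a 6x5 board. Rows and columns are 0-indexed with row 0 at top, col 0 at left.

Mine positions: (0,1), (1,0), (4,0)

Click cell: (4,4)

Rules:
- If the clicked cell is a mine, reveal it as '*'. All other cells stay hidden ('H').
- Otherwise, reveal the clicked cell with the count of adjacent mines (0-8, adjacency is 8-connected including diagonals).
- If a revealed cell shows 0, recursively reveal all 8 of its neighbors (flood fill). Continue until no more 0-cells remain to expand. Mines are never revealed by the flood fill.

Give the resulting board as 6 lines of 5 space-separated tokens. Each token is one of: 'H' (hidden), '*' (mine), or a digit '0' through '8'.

H H 1 0 0
H 2 1 0 0
H 1 0 0 0
H 1 0 0 0
H 1 0 0 0
H 1 0 0 0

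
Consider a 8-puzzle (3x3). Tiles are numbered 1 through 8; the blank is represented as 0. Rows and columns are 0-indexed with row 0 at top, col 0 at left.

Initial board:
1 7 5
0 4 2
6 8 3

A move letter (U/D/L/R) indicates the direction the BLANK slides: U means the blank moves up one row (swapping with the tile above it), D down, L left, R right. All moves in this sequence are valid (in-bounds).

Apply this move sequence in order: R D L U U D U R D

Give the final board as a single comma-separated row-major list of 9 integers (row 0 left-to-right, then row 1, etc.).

Answer: 7, 8, 5, 1, 0, 2, 4, 6, 3

Derivation:
After move 1 (R):
1 7 5
4 0 2
6 8 3

After move 2 (D):
1 7 5
4 8 2
6 0 3

After move 3 (L):
1 7 5
4 8 2
0 6 3

After move 4 (U):
1 7 5
0 8 2
4 6 3

After move 5 (U):
0 7 5
1 8 2
4 6 3

After move 6 (D):
1 7 5
0 8 2
4 6 3

After move 7 (U):
0 7 5
1 8 2
4 6 3

After move 8 (R):
7 0 5
1 8 2
4 6 3

After move 9 (D):
7 8 5
1 0 2
4 6 3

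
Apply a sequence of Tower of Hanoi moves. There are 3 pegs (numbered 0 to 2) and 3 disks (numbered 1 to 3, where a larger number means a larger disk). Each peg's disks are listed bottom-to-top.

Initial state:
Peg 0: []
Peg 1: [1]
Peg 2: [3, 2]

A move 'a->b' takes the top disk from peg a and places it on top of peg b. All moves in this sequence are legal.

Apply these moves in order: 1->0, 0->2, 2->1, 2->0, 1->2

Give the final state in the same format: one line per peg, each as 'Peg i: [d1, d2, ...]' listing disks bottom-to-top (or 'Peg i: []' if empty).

After move 1 (1->0):
Peg 0: [1]
Peg 1: []
Peg 2: [3, 2]

After move 2 (0->2):
Peg 0: []
Peg 1: []
Peg 2: [3, 2, 1]

After move 3 (2->1):
Peg 0: []
Peg 1: [1]
Peg 2: [3, 2]

After move 4 (2->0):
Peg 0: [2]
Peg 1: [1]
Peg 2: [3]

After move 5 (1->2):
Peg 0: [2]
Peg 1: []
Peg 2: [3, 1]

Answer: Peg 0: [2]
Peg 1: []
Peg 2: [3, 1]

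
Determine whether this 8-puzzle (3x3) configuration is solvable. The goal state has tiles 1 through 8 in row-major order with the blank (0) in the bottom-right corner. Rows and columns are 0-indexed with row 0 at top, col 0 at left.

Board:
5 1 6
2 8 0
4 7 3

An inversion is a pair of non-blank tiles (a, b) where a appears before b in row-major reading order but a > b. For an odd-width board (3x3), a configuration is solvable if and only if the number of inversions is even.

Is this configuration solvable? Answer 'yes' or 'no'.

Inversions (pairs i<j in row-major order where tile[i] > tile[j] > 0): 12
12 is even, so the puzzle is solvable.

Answer: yes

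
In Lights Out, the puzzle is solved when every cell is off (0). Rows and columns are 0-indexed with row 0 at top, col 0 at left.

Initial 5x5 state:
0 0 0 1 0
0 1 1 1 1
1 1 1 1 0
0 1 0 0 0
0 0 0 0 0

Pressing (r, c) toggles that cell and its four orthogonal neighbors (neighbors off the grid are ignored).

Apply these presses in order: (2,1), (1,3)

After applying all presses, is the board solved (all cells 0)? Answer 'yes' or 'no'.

After press 1 at (2,1):
0 0 0 1 0
0 0 1 1 1
0 0 0 1 0
0 0 0 0 0
0 0 0 0 0

After press 2 at (1,3):
0 0 0 0 0
0 0 0 0 0
0 0 0 0 0
0 0 0 0 0
0 0 0 0 0

Lights still on: 0

Answer: yes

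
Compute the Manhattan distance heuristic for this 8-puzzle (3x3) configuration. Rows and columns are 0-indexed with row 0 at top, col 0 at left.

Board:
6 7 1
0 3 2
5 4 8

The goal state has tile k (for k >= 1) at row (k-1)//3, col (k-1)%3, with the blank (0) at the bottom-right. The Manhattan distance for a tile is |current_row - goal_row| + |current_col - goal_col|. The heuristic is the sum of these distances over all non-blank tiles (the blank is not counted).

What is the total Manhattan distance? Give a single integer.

Answer: 17

Derivation:
Tile 6: (0,0)->(1,2) = 3
Tile 7: (0,1)->(2,0) = 3
Tile 1: (0,2)->(0,0) = 2
Tile 3: (1,1)->(0,2) = 2
Tile 2: (1,2)->(0,1) = 2
Tile 5: (2,0)->(1,1) = 2
Tile 4: (2,1)->(1,0) = 2
Tile 8: (2,2)->(2,1) = 1
Sum: 3 + 3 + 2 + 2 + 2 + 2 + 2 + 1 = 17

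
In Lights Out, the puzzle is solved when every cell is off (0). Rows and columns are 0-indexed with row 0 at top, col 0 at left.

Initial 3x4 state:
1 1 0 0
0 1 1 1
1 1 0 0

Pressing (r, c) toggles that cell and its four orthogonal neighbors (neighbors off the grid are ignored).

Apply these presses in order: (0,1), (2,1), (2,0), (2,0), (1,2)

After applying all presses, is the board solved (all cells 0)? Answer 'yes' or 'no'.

Answer: yes

Derivation:
After press 1 at (0,1):
0 0 1 0
0 0 1 1
1 1 0 0

After press 2 at (2,1):
0 0 1 0
0 1 1 1
0 0 1 0

After press 3 at (2,0):
0 0 1 0
1 1 1 1
1 1 1 0

After press 4 at (2,0):
0 0 1 0
0 1 1 1
0 0 1 0

After press 5 at (1,2):
0 0 0 0
0 0 0 0
0 0 0 0

Lights still on: 0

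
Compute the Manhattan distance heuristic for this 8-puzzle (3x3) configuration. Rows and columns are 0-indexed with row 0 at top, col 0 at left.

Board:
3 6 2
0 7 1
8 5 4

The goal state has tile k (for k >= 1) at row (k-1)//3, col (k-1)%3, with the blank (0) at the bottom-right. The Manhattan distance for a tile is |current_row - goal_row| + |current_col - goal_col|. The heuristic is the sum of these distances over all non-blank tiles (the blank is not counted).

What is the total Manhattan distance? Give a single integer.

Tile 3: at (0,0), goal (0,2), distance |0-0|+|0-2| = 2
Tile 6: at (0,1), goal (1,2), distance |0-1|+|1-2| = 2
Tile 2: at (0,2), goal (0,1), distance |0-0|+|2-1| = 1
Tile 7: at (1,1), goal (2,0), distance |1-2|+|1-0| = 2
Tile 1: at (1,2), goal (0,0), distance |1-0|+|2-0| = 3
Tile 8: at (2,0), goal (2,1), distance |2-2|+|0-1| = 1
Tile 5: at (2,1), goal (1,1), distance |2-1|+|1-1| = 1
Tile 4: at (2,2), goal (1,0), distance |2-1|+|2-0| = 3
Sum: 2 + 2 + 1 + 2 + 3 + 1 + 1 + 3 = 15

Answer: 15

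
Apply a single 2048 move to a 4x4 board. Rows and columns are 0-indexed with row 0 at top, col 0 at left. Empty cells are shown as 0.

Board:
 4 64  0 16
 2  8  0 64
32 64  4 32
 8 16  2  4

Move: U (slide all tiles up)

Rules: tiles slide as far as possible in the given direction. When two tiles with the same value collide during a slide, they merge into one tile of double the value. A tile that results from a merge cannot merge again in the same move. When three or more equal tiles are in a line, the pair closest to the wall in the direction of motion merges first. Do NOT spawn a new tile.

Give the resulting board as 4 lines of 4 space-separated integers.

Slide up:
col 0: [4, 2, 32, 8] -> [4, 2, 32, 8]
col 1: [64, 8, 64, 16] -> [64, 8, 64, 16]
col 2: [0, 0, 4, 2] -> [4, 2, 0, 0]
col 3: [16, 64, 32, 4] -> [16, 64, 32, 4]

Answer:  4 64  4 16
 2  8  2 64
32 64  0 32
 8 16  0  4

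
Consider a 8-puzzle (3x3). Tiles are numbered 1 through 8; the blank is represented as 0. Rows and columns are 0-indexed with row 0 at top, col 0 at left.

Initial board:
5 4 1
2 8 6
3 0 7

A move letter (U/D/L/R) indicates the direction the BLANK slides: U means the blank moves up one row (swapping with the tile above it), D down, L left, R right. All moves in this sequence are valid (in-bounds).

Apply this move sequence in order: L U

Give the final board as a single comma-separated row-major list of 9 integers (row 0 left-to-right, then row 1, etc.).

After move 1 (L):
5 4 1
2 8 6
0 3 7

After move 2 (U):
5 4 1
0 8 6
2 3 7

Answer: 5, 4, 1, 0, 8, 6, 2, 3, 7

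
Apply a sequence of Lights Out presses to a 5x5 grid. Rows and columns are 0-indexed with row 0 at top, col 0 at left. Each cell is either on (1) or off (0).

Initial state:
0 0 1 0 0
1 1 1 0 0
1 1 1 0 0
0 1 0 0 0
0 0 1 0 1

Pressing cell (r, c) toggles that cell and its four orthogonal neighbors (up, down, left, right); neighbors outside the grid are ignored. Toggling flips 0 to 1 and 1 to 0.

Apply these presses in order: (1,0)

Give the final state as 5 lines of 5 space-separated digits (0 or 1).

After press 1 at (1,0):
1 0 1 0 0
0 0 1 0 0
0 1 1 0 0
0 1 0 0 0
0 0 1 0 1

Answer: 1 0 1 0 0
0 0 1 0 0
0 1 1 0 0
0 1 0 0 0
0 0 1 0 1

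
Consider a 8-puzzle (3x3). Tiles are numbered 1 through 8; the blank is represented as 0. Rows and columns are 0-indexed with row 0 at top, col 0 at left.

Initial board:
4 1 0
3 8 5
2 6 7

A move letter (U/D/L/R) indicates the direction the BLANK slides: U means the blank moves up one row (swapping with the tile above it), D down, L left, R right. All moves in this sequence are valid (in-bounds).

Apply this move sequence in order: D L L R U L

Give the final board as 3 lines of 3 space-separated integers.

Answer: 0 4 5
3 1 8
2 6 7

Derivation:
After move 1 (D):
4 1 5
3 8 0
2 6 7

After move 2 (L):
4 1 5
3 0 8
2 6 7

After move 3 (L):
4 1 5
0 3 8
2 6 7

After move 4 (R):
4 1 5
3 0 8
2 6 7

After move 5 (U):
4 0 5
3 1 8
2 6 7

After move 6 (L):
0 4 5
3 1 8
2 6 7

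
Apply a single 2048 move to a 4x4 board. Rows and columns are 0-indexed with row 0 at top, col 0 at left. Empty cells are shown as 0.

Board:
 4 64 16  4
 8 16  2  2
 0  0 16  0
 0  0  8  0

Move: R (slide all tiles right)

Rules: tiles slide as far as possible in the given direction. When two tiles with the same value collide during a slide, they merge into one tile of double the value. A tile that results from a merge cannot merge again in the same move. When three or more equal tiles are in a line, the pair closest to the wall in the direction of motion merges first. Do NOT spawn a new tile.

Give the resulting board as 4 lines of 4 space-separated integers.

Answer:  4 64 16  4
 0  8 16  4
 0  0  0 16
 0  0  0  8

Derivation:
Slide right:
row 0: [4, 64, 16, 4] -> [4, 64, 16, 4]
row 1: [8, 16, 2, 2] -> [0, 8, 16, 4]
row 2: [0, 0, 16, 0] -> [0, 0, 0, 16]
row 3: [0, 0, 8, 0] -> [0, 0, 0, 8]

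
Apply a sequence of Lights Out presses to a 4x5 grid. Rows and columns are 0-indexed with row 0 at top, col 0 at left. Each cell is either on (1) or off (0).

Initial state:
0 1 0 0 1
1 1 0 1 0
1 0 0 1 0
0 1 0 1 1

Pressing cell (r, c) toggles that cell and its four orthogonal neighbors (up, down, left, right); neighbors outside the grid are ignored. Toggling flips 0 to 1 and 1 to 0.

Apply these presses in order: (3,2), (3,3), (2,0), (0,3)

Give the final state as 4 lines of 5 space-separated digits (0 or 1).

After press 1 at (3,2):
0 1 0 0 1
1 1 0 1 0
1 0 1 1 0
0 0 1 0 1

After press 2 at (3,3):
0 1 0 0 1
1 1 0 1 0
1 0 1 0 0
0 0 0 1 0

After press 3 at (2,0):
0 1 0 0 1
0 1 0 1 0
0 1 1 0 0
1 0 0 1 0

After press 4 at (0,3):
0 1 1 1 0
0 1 0 0 0
0 1 1 0 0
1 0 0 1 0

Answer: 0 1 1 1 0
0 1 0 0 0
0 1 1 0 0
1 0 0 1 0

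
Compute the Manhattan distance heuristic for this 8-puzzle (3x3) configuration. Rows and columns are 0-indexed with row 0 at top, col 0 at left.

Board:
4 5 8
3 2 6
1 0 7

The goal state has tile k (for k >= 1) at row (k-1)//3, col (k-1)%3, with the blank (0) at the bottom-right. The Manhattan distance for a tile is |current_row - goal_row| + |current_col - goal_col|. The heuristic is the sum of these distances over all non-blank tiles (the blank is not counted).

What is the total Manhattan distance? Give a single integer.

Answer: 13

Derivation:
Tile 4: (0,0)->(1,0) = 1
Tile 5: (0,1)->(1,1) = 1
Tile 8: (0,2)->(2,1) = 3
Tile 3: (1,0)->(0,2) = 3
Tile 2: (1,1)->(0,1) = 1
Tile 6: (1,2)->(1,2) = 0
Tile 1: (2,0)->(0,0) = 2
Tile 7: (2,2)->(2,0) = 2
Sum: 1 + 1 + 3 + 3 + 1 + 0 + 2 + 2 = 13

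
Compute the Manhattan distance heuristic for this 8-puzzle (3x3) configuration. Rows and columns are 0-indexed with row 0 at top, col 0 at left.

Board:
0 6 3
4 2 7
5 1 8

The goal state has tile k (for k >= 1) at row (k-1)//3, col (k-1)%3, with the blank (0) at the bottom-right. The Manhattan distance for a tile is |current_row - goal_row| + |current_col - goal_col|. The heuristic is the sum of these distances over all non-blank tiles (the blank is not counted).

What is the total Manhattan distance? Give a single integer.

Answer: 12

Derivation:
Tile 6: (0,1)->(1,2) = 2
Tile 3: (0,2)->(0,2) = 0
Tile 4: (1,0)->(1,0) = 0
Tile 2: (1,1)->(0,1) = 1
Tile 7: (1,2)->(2,0) = 3
Tile 5: (2,0)->(1,1) = 2
Tile 1: (2,1)->(0,0) = 3
Tile 8: (2,2)->(2,1) = 1
Sum: 2 + 0 + 0 + 1 + 3 + 2 + 3 + 1 = 12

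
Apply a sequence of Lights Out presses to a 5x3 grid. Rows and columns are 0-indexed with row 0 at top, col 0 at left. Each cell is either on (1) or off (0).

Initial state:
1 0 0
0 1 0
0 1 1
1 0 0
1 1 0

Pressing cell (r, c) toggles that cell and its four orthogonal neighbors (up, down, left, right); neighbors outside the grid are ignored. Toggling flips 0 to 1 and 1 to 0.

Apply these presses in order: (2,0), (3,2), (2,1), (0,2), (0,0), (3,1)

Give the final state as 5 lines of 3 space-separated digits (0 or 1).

Answer: 0 0 1
0 0 1
0 0 1
1 1 0
1 0 1

Derivation:
After press 1 at (2,0):
1 0 0
1 1 0
1 0 1
0 0 0
1 1 0

After press 2 at (3,2):
1 0 0
1 1 0
1 0 0
0 1 1
1 1 1

After press 3 at (2,1):
1 0 0
1 0 0
0 1 1
0 0 1
1 1 1

After press 4 at (0,2):
1 1 1
1 0 1
0 1 1
0 0 1
1 1 1

After press 5 at (0,0):
0 0 1
0 0 1
0 1 1
0 0 1
1 1 1

After press 6 at (3,1):
0 0 1
0 0 1
0 0 1
1 1 0
1 0 1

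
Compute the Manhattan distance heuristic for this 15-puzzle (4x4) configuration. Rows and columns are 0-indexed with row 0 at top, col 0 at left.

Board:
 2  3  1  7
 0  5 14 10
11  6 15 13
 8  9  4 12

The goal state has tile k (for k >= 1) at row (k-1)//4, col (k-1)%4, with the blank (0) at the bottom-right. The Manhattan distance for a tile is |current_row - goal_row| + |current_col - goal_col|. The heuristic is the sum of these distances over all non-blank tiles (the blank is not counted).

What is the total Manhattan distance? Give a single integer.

Answer: 33

Derivation:
Tile 2: at (0,0), goal (0,1), distance |0-0|+|0-1| = 1
Tile 3: at (0,1), goal (0,2), distance |0-0|+|1-2| = 1
Tile 1: at (0,2), goal (0,0), distance |0-0|+|2-0| = 2
Tile 7: at (0,3), goal (1,2), distance |0-1|+|3-2| = 2
Tile 5: at (1,1), goal (1,0), distance |1-1|+|1-0| = 1
Tile 14: at (1,2), goal (3,1), distance |1-3|+|2-1| = 3
Tile 10: at (1,3), goal (2,1), distance |1-2|+|3-1| = 3
Tile 11: at (2,0), goal (2,2), distance |2-2|+|0-2| = 2
Tile 6: at (2,1), goal (1,1), distance |2-1|+|1-1| = 1
Tile 15: at (2,2), goal (3,2), distance |2-3|+|2-2| = 1
Tile 13: at (2,3), goal (3,0), distance |2-3|+|3-0| = 4
Tile 8: at (3,0), goal (1,3), distance |3-1|+|0-3| = 5
Tile 9: at (3,1), goal (2,0), distance |3-2|+|1-0| = 2
Tile 4: at (3,2), goal (0,3), distance |3-0|+|2-3| = 4
Tile 12: at (3,3), goal (2,3), distance |3-2|+|3-3| = 1
Sum: 1 + 1 + 2 + 2 + 1 + 3 + 3 + 2 + 1 + 1 + 4 + 5 + 2 + 4 + 1 = 33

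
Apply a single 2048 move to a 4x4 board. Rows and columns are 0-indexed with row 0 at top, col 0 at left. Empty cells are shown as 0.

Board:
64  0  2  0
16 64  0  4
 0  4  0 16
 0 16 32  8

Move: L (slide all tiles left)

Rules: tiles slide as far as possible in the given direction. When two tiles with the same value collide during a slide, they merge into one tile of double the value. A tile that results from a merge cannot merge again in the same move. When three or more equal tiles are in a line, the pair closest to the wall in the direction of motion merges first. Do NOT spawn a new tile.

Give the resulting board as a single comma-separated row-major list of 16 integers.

Answer: 64, 2, 0, 0, 16, 64, 4, 0, 4, 16, 0, 0, 16, 32, 8, 0

Derivation:
Slide left:
row 0: [64, 0, 2, 0] -> [64, 2, 0, 0]
row 1: [16, 64, 0, 4] -> [16, 64, 4, 0]
row 2: [0, 4, 0, 16] -> [4, 16, 0, 0]
row 3: [0, 16, 32, 8] -> [16, 32, 8, 0]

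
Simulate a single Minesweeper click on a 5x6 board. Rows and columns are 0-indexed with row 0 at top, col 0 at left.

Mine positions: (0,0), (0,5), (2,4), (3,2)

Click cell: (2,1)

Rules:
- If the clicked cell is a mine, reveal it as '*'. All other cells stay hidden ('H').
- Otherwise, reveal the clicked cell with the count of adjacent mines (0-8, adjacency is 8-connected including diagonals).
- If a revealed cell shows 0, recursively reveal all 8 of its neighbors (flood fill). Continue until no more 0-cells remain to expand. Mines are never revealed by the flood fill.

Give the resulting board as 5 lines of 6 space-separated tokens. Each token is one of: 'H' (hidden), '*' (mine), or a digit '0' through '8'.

H H H H H H
H H H H H H
H 1 H H H H
H H H H H H
H H H H H H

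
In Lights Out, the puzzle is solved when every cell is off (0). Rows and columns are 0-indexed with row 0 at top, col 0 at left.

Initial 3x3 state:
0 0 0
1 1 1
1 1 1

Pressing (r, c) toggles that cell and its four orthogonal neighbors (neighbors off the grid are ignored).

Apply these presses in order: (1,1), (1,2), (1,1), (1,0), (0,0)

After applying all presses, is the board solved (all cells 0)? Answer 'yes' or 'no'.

After press 1 at (1,1):
0 1 0
0 0 0
1 0 1

After press 2 at (1,2):
0 1 1
0 1 1
1 0 0

After press 3 at (1,1):
0 0 1
1 0 0
1 1 0

After press 4 at (1,0):
1 0 1
0 1 0
0 1 0

After press 5 at (0,0):
0 1 1
1 1 0
0 1 0

Lights still on: 5

Answer: no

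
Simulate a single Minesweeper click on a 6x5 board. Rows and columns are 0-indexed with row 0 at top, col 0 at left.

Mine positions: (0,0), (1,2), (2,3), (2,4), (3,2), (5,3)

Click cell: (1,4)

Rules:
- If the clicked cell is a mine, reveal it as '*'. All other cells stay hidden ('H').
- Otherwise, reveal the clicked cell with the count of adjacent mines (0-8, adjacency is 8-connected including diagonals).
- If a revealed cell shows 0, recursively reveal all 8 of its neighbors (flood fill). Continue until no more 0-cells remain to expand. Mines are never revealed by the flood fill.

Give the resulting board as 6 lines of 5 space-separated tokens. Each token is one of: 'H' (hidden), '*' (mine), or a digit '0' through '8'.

H H H H H
H H H H 2
H H H H H
H H H H H
H H H H H
H H H H H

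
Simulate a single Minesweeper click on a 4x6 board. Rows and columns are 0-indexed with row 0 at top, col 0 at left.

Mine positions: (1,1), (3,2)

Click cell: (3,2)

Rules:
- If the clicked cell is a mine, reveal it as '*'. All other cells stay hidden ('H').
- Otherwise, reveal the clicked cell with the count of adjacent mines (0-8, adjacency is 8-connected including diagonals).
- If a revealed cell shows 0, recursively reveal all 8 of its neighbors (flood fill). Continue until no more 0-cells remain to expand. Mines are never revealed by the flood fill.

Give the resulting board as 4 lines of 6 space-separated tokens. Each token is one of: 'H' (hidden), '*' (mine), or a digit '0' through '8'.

H H H H H H
H H H H H H
H H H H H H
H H * H H H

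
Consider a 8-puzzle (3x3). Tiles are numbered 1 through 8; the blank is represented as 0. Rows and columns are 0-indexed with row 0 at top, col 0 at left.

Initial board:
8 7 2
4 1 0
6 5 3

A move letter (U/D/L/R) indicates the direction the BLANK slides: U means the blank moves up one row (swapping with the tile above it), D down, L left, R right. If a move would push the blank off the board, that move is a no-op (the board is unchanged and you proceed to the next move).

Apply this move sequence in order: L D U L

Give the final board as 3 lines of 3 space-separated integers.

Answer: 8 7 2
0 4 1
6 5 3

Derivation:
After move 1 (L):
8 7 2
4 0 1
6 5 3

After move 2 (D):
8 7 2
4 5 1
6 0 3

After move 3 (U):
8 7 2
4 0 1
6 5 3

After move 4 (L):
8 7 2
0 4 1
6 5 3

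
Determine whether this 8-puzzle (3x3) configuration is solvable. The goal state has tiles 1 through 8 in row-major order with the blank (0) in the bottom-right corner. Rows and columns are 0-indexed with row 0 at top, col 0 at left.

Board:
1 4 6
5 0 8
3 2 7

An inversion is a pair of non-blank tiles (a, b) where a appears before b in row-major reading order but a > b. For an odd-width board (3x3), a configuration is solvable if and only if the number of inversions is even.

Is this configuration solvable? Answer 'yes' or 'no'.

Answer: no

Derivation:
Inversions (pairs i<j in row-major order where tile[i] > tile[j] > 0): 11
11 is odd, so the puzzle is not solvable.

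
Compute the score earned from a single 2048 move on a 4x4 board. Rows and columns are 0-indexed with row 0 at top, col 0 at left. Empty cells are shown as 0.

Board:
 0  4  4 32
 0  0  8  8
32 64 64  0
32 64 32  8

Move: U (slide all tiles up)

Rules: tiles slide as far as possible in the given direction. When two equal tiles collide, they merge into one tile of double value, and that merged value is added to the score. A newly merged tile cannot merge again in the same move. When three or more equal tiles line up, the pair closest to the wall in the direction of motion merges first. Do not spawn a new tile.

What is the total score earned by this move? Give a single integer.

Slide up:
col 0: [0, 0, 32, 32] -> [64, 0, 0, 0]  score +64 (running 64)
col 1: [4, 0, 64, 64] -> [4, 128, 0, 0]  score +128 (running 192)
col 2: [4, 8, 64, 32] -> [4, 8, 64, 32]  score +0 (running 192)
col 3: [32, 8, 0, 8] -> [32, 16, 0, 0]  score +16 (running 208)
Board after move:
 64   4   4  32
  0 128   8  16
  0   0  64   0
  0   0  32   0

Answer: 208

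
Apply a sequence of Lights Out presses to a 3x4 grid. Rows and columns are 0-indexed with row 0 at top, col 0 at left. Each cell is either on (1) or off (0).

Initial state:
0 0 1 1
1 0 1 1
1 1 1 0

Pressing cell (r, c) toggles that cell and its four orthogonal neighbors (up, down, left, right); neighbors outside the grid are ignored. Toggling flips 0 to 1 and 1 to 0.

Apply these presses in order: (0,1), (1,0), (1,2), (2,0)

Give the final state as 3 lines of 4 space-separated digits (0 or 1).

After press 1 at (0,1):
1 1 0 1
1 1 1 1
1 1 1 0

After press 2 at (1,0):
0 1 0 1
0 0 1 1
0 1 1 0

After press 3 at (1,2):
0 1 1 1
0 1 0 0
0 1 0 0

After press 4 at (2,0):
0 1 1 1
1 1 0 0
1 0 0 0

Answer: 0 1 1 1
1 1 0 0
1 0 0 0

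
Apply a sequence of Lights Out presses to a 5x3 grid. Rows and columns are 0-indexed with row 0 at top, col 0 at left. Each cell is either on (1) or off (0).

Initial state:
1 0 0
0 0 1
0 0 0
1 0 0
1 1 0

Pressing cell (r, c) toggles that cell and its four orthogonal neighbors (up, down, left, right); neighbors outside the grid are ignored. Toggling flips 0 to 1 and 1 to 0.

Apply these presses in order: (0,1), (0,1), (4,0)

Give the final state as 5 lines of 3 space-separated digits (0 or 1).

After press 1 at (0,1):
0 1 1
0 1 1
0 0 0
1 0 0
1 1 0

After press 2 at (0,1):
1 0 0
0 0 1
0 0 0
1 0 0
1 1 0

After press 3 at (4,0):
1 0 0
0 0 1
0 0 0
0 0 0
0 0 0

Answer: 1 0 0
0 0 1
0 0 0
0 0 0
0 0 0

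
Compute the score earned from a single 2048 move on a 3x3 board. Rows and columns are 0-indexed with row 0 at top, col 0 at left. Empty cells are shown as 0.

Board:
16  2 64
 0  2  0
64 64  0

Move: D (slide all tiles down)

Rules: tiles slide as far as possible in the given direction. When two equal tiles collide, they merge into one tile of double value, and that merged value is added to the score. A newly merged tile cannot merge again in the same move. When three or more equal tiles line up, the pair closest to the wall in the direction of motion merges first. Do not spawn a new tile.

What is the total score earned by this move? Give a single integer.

Slide down:
col 0: [16, 0, 64] -> [0, 16, 64]  score +0 (running 0)
col 1: [2, 2, 64] -> [0, 4, 64]  score +4 (running 4)
col 2: [64, 0, 0] -> [0, 0, 64]  score +0 (running 4)
Board after move:
 0  0  0
16  4  0
64 64 64

Answer: 4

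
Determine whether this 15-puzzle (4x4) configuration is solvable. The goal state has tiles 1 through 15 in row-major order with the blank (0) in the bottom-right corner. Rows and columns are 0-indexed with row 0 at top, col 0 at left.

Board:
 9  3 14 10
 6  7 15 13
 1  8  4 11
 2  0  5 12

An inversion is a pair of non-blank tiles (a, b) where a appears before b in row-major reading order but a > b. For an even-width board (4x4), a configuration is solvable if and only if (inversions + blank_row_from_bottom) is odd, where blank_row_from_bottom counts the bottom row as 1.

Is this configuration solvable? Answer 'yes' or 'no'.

Inversions: 57
Blank is in row 3 (0-indexed from top), which is row 1 counting from the bottom (bottom = 1).
57 + 1 = 58, which is even, so the puzzle is not solvable.

Answer: no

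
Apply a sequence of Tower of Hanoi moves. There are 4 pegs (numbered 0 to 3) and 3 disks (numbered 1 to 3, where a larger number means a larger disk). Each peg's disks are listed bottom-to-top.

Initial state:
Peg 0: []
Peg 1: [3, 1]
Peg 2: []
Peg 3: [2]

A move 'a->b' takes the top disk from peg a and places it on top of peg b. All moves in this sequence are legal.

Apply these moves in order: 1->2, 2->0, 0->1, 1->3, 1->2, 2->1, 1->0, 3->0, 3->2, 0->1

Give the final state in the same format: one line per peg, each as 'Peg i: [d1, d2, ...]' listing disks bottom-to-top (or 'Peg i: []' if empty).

After move 1 (1->2):
Peg 0: []
Peg 1: [3]
Peg 2: [1]
Peg 3: [2]

After move 2 (2->0):
Peg 0: [1]
Peg 1: [3]
Peg 2: []
Peg 3: [2]

After move 3 (0->1):
Peg 0: []
Peg 1: [3, 1]
Peg 2: []
Peg 3: [2]

After move 4 (1->3):
Peg 0: []
Peg 1: [3]
Peg 2: []
Peg 3: [2, 1]

After move 5 (1->2):
Peg 0: []
Peg 1: []
Peg 2: [3]
Peg 3: [2, 1]

After move 6 (2->1):
Peg 0: []
Peg 1: [3]
Peg 2: []
Peg 3: [2, 1]

After move 7 (1->0):
Peg 0: [3]
Peg 1: []
Peg 2: []
Peg 3: [2, 1]

After move 8 (3->0):
Peg 0: [3, 1]
Peg 1: []
Peg 2: []
Peg 3: [2]

After move 9 (3->2):
Peg 0: [3, 1]
Peg 1: []
Peg 2: [2]
Peg 3: []

After move 10 (0->1):
Peg 0: [3]
Peg 1: [1]
Peg 2: [2]
Peg 3: []

Answer: Peg 0: [3]
Peg 1: [1]
Peg 2: [2]
Peg 3: []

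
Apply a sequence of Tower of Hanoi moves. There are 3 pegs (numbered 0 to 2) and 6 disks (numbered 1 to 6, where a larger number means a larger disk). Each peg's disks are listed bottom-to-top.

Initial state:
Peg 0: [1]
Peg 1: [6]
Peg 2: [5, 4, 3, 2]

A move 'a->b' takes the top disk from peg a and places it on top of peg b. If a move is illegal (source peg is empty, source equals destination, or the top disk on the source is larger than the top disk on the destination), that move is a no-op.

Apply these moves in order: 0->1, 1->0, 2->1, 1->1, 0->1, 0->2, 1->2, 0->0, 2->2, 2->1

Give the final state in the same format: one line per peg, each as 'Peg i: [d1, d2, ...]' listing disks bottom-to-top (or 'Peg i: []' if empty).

After move 1 (0->1):
Peg 0: []
Peg 1: [6, 1]
Peg 2: [5, 4, 3, 2]

After move 2 (1->0):
Peg 0: [1]
Peg 1: [6]
Peg 2: [5, 4, 3, 2]

After move 3 (2->1):
Peg 0: [1]
Peg 1: [6, 2]
Peg 2: [5, 4, 3]

After move 4 (1->1):
Peg 0: [1]
Peg 1: [6, 2]
Peg 2: [5, 4, 3]

After move 5 (0->1):
Peg 0: []
Peg 1: [6, 2, 1]
Peg 2: [5, 4, 3]

After move 6 (0->2):
Peg 0: []
Peg 1: [6, 2, 1]
Peg 2: [5, 4, 3]

After move 7 (1->2):
Peg 0: []
Peg 1: [6, 2]
Peg 2: [5, 4, 3, 1]

After move 8 (0->0):
Peg 0: []
Peg 1: [6, 2]
Peg 2: [5, 4, 3, 1]

After move 9 (2->2):
Peg 0: []
Peg 1: [6, 2]
Peg 2: [5, 4, 3, 1]

After move 10 (2->1):
Peg 0: []
Peg 1: [6, 2, 1]
Peg 2: [5, 4, 3]

Answer: Peg 0: []
Peg 1: [6, 2, 1]
Peg 2: [5, 4, 3]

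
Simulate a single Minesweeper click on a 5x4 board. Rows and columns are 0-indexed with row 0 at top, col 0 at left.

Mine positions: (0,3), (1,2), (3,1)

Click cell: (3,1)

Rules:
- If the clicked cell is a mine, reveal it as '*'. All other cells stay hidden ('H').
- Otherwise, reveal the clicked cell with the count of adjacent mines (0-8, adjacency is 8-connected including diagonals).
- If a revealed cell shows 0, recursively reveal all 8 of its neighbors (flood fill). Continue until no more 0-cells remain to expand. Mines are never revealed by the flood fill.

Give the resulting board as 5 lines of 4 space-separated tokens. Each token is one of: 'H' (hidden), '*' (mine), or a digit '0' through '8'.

H H H H
H H H H
H H H H
H * H H
H H H H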